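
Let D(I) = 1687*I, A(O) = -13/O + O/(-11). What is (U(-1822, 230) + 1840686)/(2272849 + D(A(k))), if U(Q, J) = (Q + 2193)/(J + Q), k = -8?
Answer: 32234089151/39871624279 ≈ 0.80845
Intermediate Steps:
U(Q, J) = (2193 + Q)/(J + Q)
A(O) = -13/O - O/11 (A(O) = -13/O + O*(-1/11) = -13/O - O/11)
(U(-1822, 230) + 1840686)/(2272849 + D(A(k))) = ((2193 - 1822)/(230 - 1822) + 1840686)/(2272849 + 1687*(-13/(-8) - 1/11*(-8))) = (371/(-1592) + 1840686)/(2272849 + 1687*(-13*(-⅛) + 8/11)) = (-1/1592*371 + 1840686)/(2272849 + 1687*(13/8 + 8/11)) = (-371/1592 + 1840686)/(2272849 + 1687*(207/88)) = 2930371741/(1592*(2272849 + 349209/88)) = 2930371741/(1592*(200359921/88)) = (2930371741/1592)*(88/200359921) = 32234089151/39871624279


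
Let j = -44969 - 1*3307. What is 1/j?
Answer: -1/48276 ≈ -2.0714e-5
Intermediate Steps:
j = -48276 (j = -44969 - 3307 = -48276)
1/j = 1/(-48276) = -1/48276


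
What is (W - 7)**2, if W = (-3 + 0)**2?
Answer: 4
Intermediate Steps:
W = 9 (W = (-3)**2 = 9)
(W - 7)**2 = (9 - 7)**2 = 2**2 = 4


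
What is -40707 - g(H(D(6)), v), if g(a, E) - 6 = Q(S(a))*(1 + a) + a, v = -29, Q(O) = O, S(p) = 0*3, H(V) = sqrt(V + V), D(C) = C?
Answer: -40713 - 2*sqrt(3) ≈ -40716.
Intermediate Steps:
H(V) = sqrt(2)*sqrt(V) (H(V) = sqrt(2*V) = sqrt(2)*sqrt(V))
S(p) = 0
g(a, E) = 6 + a (g(a, E) = 6 + (0*(1 + a) + a) = 6 + (0 + a) = 6 + a)
-40707 - g(H(D(6)), v) = -40707 - (6 + sqrt(2)*sqrt(6)) = -40707 - (6 + 2*sqrt(3)) = -40707 + (-6 - 2*sqrt(3)) = -40713 - 2*sqrt(3)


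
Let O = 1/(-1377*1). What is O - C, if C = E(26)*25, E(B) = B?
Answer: -895051/1377 ≈ -650.00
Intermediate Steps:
O = -1/1377 (O = 1/(-1377) = -1/1377 ≈ -0.00072622)
C = 650 (C = 26*25 = 650)
O - C = -1/1377 - 1*650 = -1/1377 - 650 = -895051/1377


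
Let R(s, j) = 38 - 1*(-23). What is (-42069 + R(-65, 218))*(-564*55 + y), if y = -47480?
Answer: 3297628000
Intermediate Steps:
R(s, j) = 61 (R(s, j) = 38 + 23 = 61)
(-42069 + R(-65, 218))*(-564*55 + y) = (-42069 + 61)*(-564*55 - 47480) = -42008*(-31020 - 47480) = -42008*(-78500) = 3297628000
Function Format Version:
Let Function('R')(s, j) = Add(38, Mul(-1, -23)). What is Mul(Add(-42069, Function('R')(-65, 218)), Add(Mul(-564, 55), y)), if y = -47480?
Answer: 3297628000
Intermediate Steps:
Function('R')(s, j) = 61 (Function('R')(s, j) = Add(38, 23) = 61)
Mul(Add(-42069, Function('R')(-65, 218)), Add(Mul(-564, 55), y)) = Mul(Add(-42069, 61), Add(Mul(-564, 55), -47480)) = Mul(-42008, Add(-31020, -47480)) = Mul(-42008, -78500) = 3297628000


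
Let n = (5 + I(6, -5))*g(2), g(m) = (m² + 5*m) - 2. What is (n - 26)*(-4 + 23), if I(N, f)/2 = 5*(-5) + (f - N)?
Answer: -15770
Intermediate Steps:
g(m) = -2 + m² + 5*m
I(N, f) = -50 - 2*N + 2*f (I(N, f) = 2*(5*(-5) + (f - N)) = 2*(-25 + (f - N)) = 2*(-25 + f - N) = -50 - 2*N + 2*f)
n = -804 (n = (5 + (-50 - 2*6 + 2*(-5)))*(-2 + 2² + 5*2) = (5 + (-50 - 12 - 10))*(-2 + 4 + 10) = (5 - 72)*12 = -67*12 = -804)
(n - 26)*(-4 + 23) = (-804 - 26)*(-4 + 23) = -830*19 = -15770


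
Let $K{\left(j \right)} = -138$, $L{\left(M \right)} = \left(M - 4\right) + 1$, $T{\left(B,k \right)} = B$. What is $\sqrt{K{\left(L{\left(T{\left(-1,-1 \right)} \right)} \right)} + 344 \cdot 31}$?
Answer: $\sqrt{10526} \approx 102.6$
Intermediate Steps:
$L{\left(M \right)} = -3 + M$ ($L{\left(M \right)} = \left(-4 + M\right) + 1 = -3 + M$)
$\sqrt{K{\left(L{\left(T{\left(-1,-1 \right)} \right)} \right)} + 344 \cdot 31} = \sqrt{-138 + 344 \cdot 31} = \sqrt{-138 + 10664} = \sqrt{10526}$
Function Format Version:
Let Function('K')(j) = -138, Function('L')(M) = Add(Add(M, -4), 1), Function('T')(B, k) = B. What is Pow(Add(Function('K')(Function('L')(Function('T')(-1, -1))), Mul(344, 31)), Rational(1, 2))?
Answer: Pow(10526, Rational(1, 2)) ≈ 102.60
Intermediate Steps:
Function('L')(M) = Add(-3, M) (Function('L')(M) = Add(Add(-4, M), 1) = Add(-3, M))
Pow(Add(Function('K')(Function('L')(Function('T')(-1, -1))), Mul(344, 31)), Rational(1, 2)) = Pow(Add(-138, Mul(344, 31)), Rational(1, 2)) = Pow(Add(-138, 10664), Rational(1, 2)) = Pow(10526, Rational(1, 2))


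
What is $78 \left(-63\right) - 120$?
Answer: $-5034$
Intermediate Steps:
$78 \left(-63\right) - 120 = -4914 - 120 = -5034$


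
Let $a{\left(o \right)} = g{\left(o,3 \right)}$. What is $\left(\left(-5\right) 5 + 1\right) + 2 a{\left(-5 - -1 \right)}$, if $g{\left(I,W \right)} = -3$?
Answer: $-30$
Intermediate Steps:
$a{\left(o \right)} = -3$
$\left(\left(-5\right) 5 + 1\right) + 2 a{\left(-5 - -1 \right)} = \left(\left(-5\right) 5 + 1\right) + 2 \left(-3\right) = \left(-25 + 1\right) - 6 = -24 - 6 = -30$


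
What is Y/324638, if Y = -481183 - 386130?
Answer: -867313/324638 ≈ -2.6716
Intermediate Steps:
Y = -867313
Y/324638 = -867313/324638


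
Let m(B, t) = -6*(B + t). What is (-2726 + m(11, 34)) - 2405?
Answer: -5401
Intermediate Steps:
m(B, t) = -6*B - 6*t
(-2726 + m(11, 34)) - 2405 = (-2726 + (-6*11 - 6*34)) - 2405 = (-2726 + (-66 - 204)) - 2405 = (-2726 - 270) - 2405 = -2996 - 2405 = -5401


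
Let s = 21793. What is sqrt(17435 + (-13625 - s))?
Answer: 7*I*sqrt(367) ≈ 134.1*I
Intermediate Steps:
sqrt(17435 + (-13625 - s)) = sqrt(17435 + (-13625 - 1*21793)) = sqrt(17435 + (-13625 - 21793)) = sqrt(17435 - 35418) = sqrt(-17983) = 7*I*sqrt(367)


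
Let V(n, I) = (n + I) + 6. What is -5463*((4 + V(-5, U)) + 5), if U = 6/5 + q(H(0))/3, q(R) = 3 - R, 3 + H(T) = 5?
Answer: -315033/5 ≈ -63007.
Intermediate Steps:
H(T) = 2 (H(T) = -3 + 5 = 2)
U = 23/15 (U = 6/5 + (3 - 1*2)/3 = 6*(1/5) + (3 - 2)*(1/3) = 6/5 + 1*(1/3) = 6/5 + 1/3 = 23/15 ≈ 1.5333)
V(n, I) = 6 + I + n (V(n, I) = (I + n) + 6 = 6 + I + n)
-5463*((4 + V(-5, U)) + 5) = -5463*((4 + (6 + 23/15 - 5)) + 5) = -5463*((4 + 38/15) + 5) = -5463*(98/15 + 5) = -5463*173/15 = -315033/5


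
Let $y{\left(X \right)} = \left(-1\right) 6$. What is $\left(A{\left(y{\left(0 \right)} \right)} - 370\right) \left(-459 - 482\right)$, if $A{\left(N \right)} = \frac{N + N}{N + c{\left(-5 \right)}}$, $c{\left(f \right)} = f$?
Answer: $\frac{3818578}{11} \approx 3.4714 \cdot 10^{5}$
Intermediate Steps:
$y{\left(X \right)} = -6$
$A{\left(N \right)} = \frac{2 N}{-5 + N}$ ($A{\left(N \right)} = \frac{N + N}{N - 5} = \frac{2 N}{-5 + N}$)
$\left(A{\left(y{\left(0 \right)} \right)} - 370\right) \left(-459 - 482\right) = \left(2 \left(-6\right) \frac{1}{-5 - 6} - 370\right) \left(-459 - 482\right) = \left(2 \left(-6\right) \frac{1}{-11} - 370\right) \left(-941\right) = \left(2 \left(-6\right) \left(- \frac{1}{11}\right) - 370\right) \left(-941\right) = \left(\frac{12}{11} - 370\right) \left(-941\right) = \left(- \frac{4058}{11}\right) \left(-941\right) = \frac{3818578}{11}$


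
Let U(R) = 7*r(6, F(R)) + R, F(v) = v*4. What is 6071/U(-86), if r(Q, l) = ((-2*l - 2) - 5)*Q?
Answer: 6071/28516 ≈ 0.21290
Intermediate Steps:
F(v) = 4*v
r(Q, l) = Q*(-7 - 2*l) (r(Q, l) = ((-2 - 2*l) - 5)*Q = (-7 - 2*l)*Q = Q*(-7 - 2*l))
U(R) = -294 - 335*R (U(R) = 7*(-1*6*(7 + 2*(4*R))) + R = 7*(-1*6*(7 + 8*R)) + R = 7*(-42 - 48*R) + R = (-294 - 336*R) + R = -294 - 335*R)
6071/U(-86) = 6071/(-294 - 335*(-86)) = 6071/(-294 + 28810) = 6071/28516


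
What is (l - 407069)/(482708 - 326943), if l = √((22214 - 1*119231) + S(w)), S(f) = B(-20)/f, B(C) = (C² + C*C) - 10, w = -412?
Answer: -407069/155765 + I*√4117094782/32087590 ≈ -2.6134 + 0.0019997*I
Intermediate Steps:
B(C) = -10 + 2*C² (B(C) = (C² + C²) - 10 = 2*C² - 10 = -10 + 2*C²)
S(f) = 790/f (S(f) = (-10 + 2*(-20)²)/f = (-10 + 2*400)/f = (-10 + 800)/f = 790/f)
l = I*√4117094782/206 (l = √((22214 - 1*119231) + 790/(-412)) = √((22214 - 119231) + 790*(-1/412)) = √(-97017 - 395/206) = √(-19985897/206) = I*√4117094782/206 ≈ 311.48*I)
(l - 407069)/(482708 - 326943) = (I*√4117094782/206 - 407069)/(482708 - 326943) = (-407069 + I*√4117094782/206)/155765 = (-407069 + I*√4117094782/206)*(1/155765) = -407069/155765 + I*√4117094782/32087590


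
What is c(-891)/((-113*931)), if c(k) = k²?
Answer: -793881/105203 ≈ -7.5462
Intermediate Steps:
c(-891)/((-113*931)) = (-891)²/((-113*931)) = 793881/(-105203) = 793881*(-1/105203) = -793881/105203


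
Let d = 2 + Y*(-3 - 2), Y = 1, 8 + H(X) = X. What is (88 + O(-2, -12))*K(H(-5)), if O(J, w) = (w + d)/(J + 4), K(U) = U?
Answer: -2093/2 ≈ -1046.5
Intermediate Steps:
H(X) = -8 + X
d = -3 (d = 2 + 1*(-3 - 2) = 2 + 1*(-5) = 2 - 5 = -3)
O(J, w) = (-3 + w)/(4 + J) (O(J, w) = (w - 3)/(J + 4) = (-3 + w)/(4 + J))
(88 + O(-2, -12))*K(H(-5)) = (88 + (-3 - 12)/(4 - 2))*(-8 - 5) = (88 - 15/2)*(-13) = (161/2)*(-13) = -2093/2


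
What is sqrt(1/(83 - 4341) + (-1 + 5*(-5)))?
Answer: 3*I*sqrt(52377658)/4258 ≈ 5.099*I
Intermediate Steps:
sqrt(1/(83 - 4341) + (-1 + 5*(-5))) = sqrt(1/(-4258) + (-1 - 25)) = sqrt(-1/4258 - 26) = sqrt(-110709/4258) = 3*I*sqrt(52377658)/4258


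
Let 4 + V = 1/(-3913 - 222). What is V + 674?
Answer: 2770449/4135 ≈ 670.00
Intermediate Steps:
V = -16541/4135 (V = -4 + 1/(-3913 - 222) = -4 + 1/(-4135) = -4 - 1/4135 = -16541/4135 ≈ -4.0002)
V + 674 = -16541/4135 + 674 = 2770449/4135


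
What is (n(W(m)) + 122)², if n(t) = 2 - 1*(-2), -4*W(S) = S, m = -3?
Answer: 15876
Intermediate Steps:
W(S) = -S/4
n(t) = 4 (n(t) = 2 + 2 = 4)
(n(W(m)) + 122)² = (4 + 122)² = 126² = 15876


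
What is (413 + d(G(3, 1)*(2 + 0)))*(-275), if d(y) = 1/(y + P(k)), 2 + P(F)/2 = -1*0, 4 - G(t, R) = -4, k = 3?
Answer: -1363175/12 ≈ -1.1360e+5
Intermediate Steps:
G(t, R) = 8 (G(t, R) = 4 - 1*(-4) = 4 + 4 = 8)
P(F) = -4 (P(F) = -4 + 2*(-1*0) = -4 + 2*0 = -4 + 0 = -4)
d(y) = 1/(-4 + y) (d(y) = 1/(y - 4) = 1/(-4 + y))
(413 + d(G(3, 1)*(2 + 0)))*(-275) = (413 + 1/(-4 + 8*(2 + 0)))*(-275) = (413 + 1/(-4 + 8*2))*(-275) = (413 + 1/(-4 + 16))*(-275) = (413 + 1/12)*(-275) = (4957/12)*(-275) = -1363175/12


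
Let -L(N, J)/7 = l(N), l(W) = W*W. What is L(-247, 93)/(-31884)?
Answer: 427063/31884 ≈ 13.394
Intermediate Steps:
l(W) = W²
L(N, J) = -7*N²
L(-247, 93)/(-31884) = -7*(-247)²/(-31884) = -7*61009*(-1/31884) = -427063*(-1/31884) = 427063/31884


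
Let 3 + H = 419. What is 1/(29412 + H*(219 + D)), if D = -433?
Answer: -1/59612 ≈ -1.6775e-5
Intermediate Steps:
H = 416 (H = -3 + 419 = 416)
1/(29412 + H*(219 + D)) = 1/(29412 + 416*(219 - 433)) = 1/(29412 + 416*(-214)) = 1/(29412 - 89024) = 1/(-59612) = -1/59612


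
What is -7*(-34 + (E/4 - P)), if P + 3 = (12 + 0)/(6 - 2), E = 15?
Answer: 847/4 ≈ 211.75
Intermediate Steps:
P = 0 (P = -3 + (12 + 0)/(6 - 2) = -3 + 12/4 = -3 + 12*(¼) = -3 + 3 = 0)
-7*(-34 + (E/4 - P)) = -7*(-34 + (15/4 - 1*0)) = -7*(-34 + (15*(¼) + 0)) = -7*(-34 + (15/4 + 0)) = -7*(-34 + 15/4) = -7*(-121/4) = 847/4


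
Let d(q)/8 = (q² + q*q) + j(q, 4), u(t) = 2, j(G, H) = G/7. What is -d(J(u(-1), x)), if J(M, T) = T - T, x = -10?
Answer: 0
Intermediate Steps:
j(G, H) = G/7 (j(G, H) = G*(⅐) = G/7)
J(M, T) = 0
d(q) = 16*q² + 8*q/7 (d(q) = 8*((q² + q*q) + q/7) = 8*((q² + q²) + q/7) = 8*(2*q² + q/7) = 16*q² + 8*q/7)
-d(J(u(-1), x)) = -8*0*(1 + 14*0)/7 = -8*0*(1 + 0)/7 = -8*0/7 = -1*0 = 0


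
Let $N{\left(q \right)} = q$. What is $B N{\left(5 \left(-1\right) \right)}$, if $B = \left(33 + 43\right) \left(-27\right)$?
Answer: $10260$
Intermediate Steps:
$B = -2052$ ($B = 76 \left(-27\right) = -2052$)
$B N{\left(5 \left(-1\right) \right)} = - 2052 \cdot 5 \left(-1\right) = \left(-2052\right) \left(-5\right) = 10260$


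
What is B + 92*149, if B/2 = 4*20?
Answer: 13868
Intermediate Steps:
B = 160 (B = 2*(4*20) = 2*80 = 160)
B + 92*149 = 160 + 92*149 = 160 + 13708 = 13868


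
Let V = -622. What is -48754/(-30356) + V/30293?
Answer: 729011745/459787154 ≈ 1.5855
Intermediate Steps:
-48754/(-30356) + V/30293 = -48754/(-30356) - 622/30293 = -48754*(-1/30356) - 622*1/30293 = 24377/15178 - 622/30293 = 729011745/459787154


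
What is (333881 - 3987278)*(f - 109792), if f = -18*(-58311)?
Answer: -3433484420982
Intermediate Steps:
f = 1049598
(333881 - 3987278)*(f - 109792) = (333881 - 3987278)*(1049598 - 109792) = -3653397*939806 = -3433484420982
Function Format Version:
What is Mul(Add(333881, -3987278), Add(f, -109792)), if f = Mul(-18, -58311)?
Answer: -3433484420982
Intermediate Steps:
f = 1049598
Mul(Add(333881, -3987278), Add(f, -109792)) = Mul(Add(333881, -3987278), Add(1049598, -109792)) = Mul(-3653397, 939806) = -3433484420982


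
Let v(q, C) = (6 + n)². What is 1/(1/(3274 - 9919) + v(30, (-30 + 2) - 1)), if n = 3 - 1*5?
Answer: 6645/106319 ≈ 0.062501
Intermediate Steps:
n = -2 (n = 3 - 5 = -2)
v(q, C) = 16 (v(q, C) = (6 - 2)² = 4² = 16)
1/(1/(3274 - 9919) + v(30, (-30 + 2) - 1)) = 1/(1/(3274 - 9919) + 16) = 1/(1/(-6645) + 16) = 1/(-1/6645 + 16) = 1/(106319/6645) = 6645/106319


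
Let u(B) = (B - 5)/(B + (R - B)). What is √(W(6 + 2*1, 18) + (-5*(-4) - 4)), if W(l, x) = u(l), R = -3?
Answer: √15 ≈ 3.8730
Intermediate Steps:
u(B) = 5/3 - B/3 (u(B) = (B - 5)/(B + (-3 - B)) = (-5 + B)/(-3) = (-5 + B)*(-⅓) = 5/3 - B/3)
W(l, x) = 5/3 - l/3
√(W(6 + 2*1, 18) + (-5*(-4) - 4)) = √((5/3 - (6 + 2*1)/3) + (-5*(-4) - 4)) = √((5/3 - (6 + 2)/3) + (20 - 4)) = √((5/3 - ⅓*8) + 16) = √((5/3 - 8/3) + 16) = √(-1 + 16) = √15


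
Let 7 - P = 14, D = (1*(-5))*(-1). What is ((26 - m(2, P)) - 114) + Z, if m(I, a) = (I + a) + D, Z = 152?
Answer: 64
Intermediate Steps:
D = 5 (D = -5*(-1) = 5)
P = -7 (P = 7 - 1*14 = 7 - 14 = -7)
m(I, a) = 5 + I + a (m(I, a) = (I + a) + 5 = 5 + I + a)
((26 - m(2, P)) - 114) + Z = ((26 - (5 + 2 - 7)) - 114) + 152 = ((26 - 1*0) - 114) + 152 = ((26 + 0) - 114) + 152 = (26 - 114) + 152 = -88 + 152 = 64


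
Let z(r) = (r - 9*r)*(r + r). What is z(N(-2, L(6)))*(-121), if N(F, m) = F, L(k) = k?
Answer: 7744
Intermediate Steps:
z(r) = -16*r² (z(r) = (-8*r)*(2*r) = -16*r²)
z(N(-2, L(6)))*(-121) = -16*(-2)²*(-121) = -16*4*(-121) = -64*(-121) = 7744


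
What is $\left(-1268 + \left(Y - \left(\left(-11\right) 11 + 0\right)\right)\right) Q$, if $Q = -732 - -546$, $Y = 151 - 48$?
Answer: $194184$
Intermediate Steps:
$Y = 103$ ($Y = 151 - 48 = 103$)
$Q = -186$ ($Q = -732 + 546 = -186$)
$\left(-1268 + \left(Y - \left(\left(-11\right) 11 + 0\right)\right)\right) Q = \left(-1268 + \left(103 - \left(\left(-11\right) 11 + 0\right)\right)\right) \left(-186\right) = \left(-1268 + \left(103 - \left(-121 + 0\right)\right)\right) \left(-186\right) = \left(-1268 + \left(103 - -121\right)\right) \left(-186\right) = \left(-1268 + \left(103 + 121\right)\right) \left(-186\right) = \left(-1268 + 224\right) \left(-186\right) = \left(-1044\right) \left(-186\right) = 194184$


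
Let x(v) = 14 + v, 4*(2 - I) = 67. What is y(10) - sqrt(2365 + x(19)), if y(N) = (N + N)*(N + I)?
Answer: -95 - sqrt(2398) ≈ -143.97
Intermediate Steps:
I = -59/4 (I = 2 - 1/4*67 = 2 - 67/4 = -59/4 ≈ -14.750)
y(N) = 2*N*(-59/4 + N) (y(N) = (N + N)*(N - 59/4) = (2*N)*(-59/4 + N) = 2*N*(-59/4 + N))
y(10) - sqrt(2365 + x(19)) = (1/2)*10*(-59 + 4*10) - sqrt(2365 + (14 + 19)) = (1/2)*10*(-59 + 40) - sqrt(2365 + 33) = (1/2)*10*(-19) - sqrt(2398) = -95 - sqrt(2398)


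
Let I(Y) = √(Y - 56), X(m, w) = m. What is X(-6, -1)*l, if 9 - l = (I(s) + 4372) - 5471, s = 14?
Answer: -6648 + 6*I*√42 ≈ -6648.0 + 38.884*I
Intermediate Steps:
I(Y) = √(-56 + Y)
l = 1108 - I*√42 (l = 9 - ((√(-56 + 14) + 4372) - 5471) = 9 - ((√(-42) + 4372) - 5471) = 9 - ((I*√42 + 4372) - 5471) = 9 - ((4372 + I*√42) - 5471) = 9 - (-1099 + I*√42) = 9 + (1099 - I*√42) = 1108 - I*√42 ≈ 1108.0 - 6.4807*I)
X(-6, -1)*l = -6*(1108 - I*√42) = -6648 + 6*I*√42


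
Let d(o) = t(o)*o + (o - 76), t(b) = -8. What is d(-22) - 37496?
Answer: -37418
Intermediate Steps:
d(o) = -76 - 7*o (d(o) = -8*o + (o - 76) = -8*o + (-76 + o) = -76 - 7*o)
d(-22) - 37496 = (-76 - 7*(-22)) - 37496 = (-76 + 154) - 37496 = 78 - 37496 = -37418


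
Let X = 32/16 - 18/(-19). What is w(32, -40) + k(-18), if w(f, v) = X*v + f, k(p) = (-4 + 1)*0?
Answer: -1632/19 ≈ -85.895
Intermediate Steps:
X = 56/19 (X = 32*(1/16) - 18*(-1/19) = 2 + 18/19 = 56/19 ≈ 2.9474)
k(p) = 0 (k(p) = -3*0 = 0)
w(f, v) = f + 56*v/19 (w(f, v) = 56*v/19 + f = f + 56*v/19)
w(32, -40) + k(-18) = (32 + (56/19)*(-40)) + 0 = (32 - 2240/19) + 0 = -1632/19 + 0 = -1632/19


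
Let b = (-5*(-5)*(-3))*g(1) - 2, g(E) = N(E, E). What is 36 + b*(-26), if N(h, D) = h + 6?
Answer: 13738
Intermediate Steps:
N(h, D) = 6 + h
g(E) = 6 + E
b = -527 (b = (-5*(-5)*(-3))*(6 + 1) - 2 = (25*(-3))*7 - 2 = -75*7 - 2 = -525 - 2 = -527)
36 + b*(-26) = 36 - 527*(-26) = 36 + 13702 = 13738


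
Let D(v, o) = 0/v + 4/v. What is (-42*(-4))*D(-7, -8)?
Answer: -96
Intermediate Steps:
D(v, o) = 4/v (D(v, o) = 0 + 4/v = 4/v)
(-42*(-4))*D(-7, -8) = (-42*(-4))*(4/(-7)) = 168*(4*(-⅐)) = 168*(-4/7) = -96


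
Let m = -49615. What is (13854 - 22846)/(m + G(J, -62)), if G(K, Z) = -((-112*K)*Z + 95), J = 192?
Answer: 4496/691479 ≈ 0.0065020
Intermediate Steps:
G(K, Z) = -95 + 112*K*Z (G(K, Z) = -(-112*K*Z + 95) = -(95 - 112*K*Z) = -95 + 112*K*Z)
(13854 - 22846)/(m + G(J, -62)) = (13854 - 22846)/(-49615 + (-95 + 112*192*(-62))) = -8992/(-49615 + (-95 - 1333248)) = -8992/(-49615 - 1333343) = -8992/(-1382958) = -8992*(-1/1382958) = 4496/691479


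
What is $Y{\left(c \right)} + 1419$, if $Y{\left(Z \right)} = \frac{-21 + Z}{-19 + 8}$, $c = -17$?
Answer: $\frac{15647}{11} \approx 1422.5$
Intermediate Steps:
$Y{\left(Z \right)} = \frac{21}{11} - \frac{Z}{11}$ ($Y{\left(Z \right)} = \frac{-21 + Z}{-11} = \left(-21 + Z\right) \left(- \frac{1}{11}\right) = \frac{21}{11} - \frac{Z}{11}$)
$Y{\left(c \right)} + 1419 = \left(\frac{21}{11} - - \frac{17}{11}\right) + 1419 = \left(\frac{21}{11} + \frac{17}{11}\right) + 1419 = \frac{38}{11} + 1419 = \frac{15647}{11}$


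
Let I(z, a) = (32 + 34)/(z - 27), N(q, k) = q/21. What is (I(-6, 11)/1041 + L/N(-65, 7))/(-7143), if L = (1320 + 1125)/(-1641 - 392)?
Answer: -10637171/196522423227 ≈ -5.4127e-5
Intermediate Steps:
N(q, k) = q/21 (N(q, k) = q*(1/21) = q/21)
I(z, a) = 66/(-27 + z)
L = -2445/2033 (L = 2445/(-2033) = 2445*(-1/2033) = -2445/2033 ≈ -1.2027)
(I(-6, 11)/1041 + L/N(-65, 7))/(-7143) = ((66/(-27 - 6))/1041 - 2445/(2033*((1/21)*(-65))))/(-7143) = ((66/(-33))*(1/1041) - 2445/(2033*(-65/21)))*(-1/7143) = ((66*(-1/33))*(1/1041) - 2445/2033*(-21/65))*(-1/7143) = (-2*1/1041 + 10269/26429)*(-1/7143) = (-2/1041 + 10269/26429)*(-1/7143) = (10637171/27512589)*(-1/7143) = -10637171/196522423227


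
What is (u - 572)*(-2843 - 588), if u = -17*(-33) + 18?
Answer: -24017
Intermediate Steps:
u = 579 (u = 561 + 18 = 579)
(u - 572)*(-2843 - 588) = (579 - 572)*(-2843 - 588) = 7*(-3431) = -24017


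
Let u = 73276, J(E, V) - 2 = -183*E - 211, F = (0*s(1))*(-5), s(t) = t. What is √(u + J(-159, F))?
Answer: 2*√25541 ≈ 319.63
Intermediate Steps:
F = 0 (F = (0*1)*(-5) = 0*(-5) = 0)
J(E, V) = -209 - 183*E (J(E, V) = 2 + (-183*E - 211) = 2 + (-211 - 183*E) = -209 - 183*E)
√(u + J(-159, F)) = √(73276 + (-209 - 183*(-159))) = √(73276 + (-209 + 29097)) = √(73276 + 28888) = √102164 = 2*√25541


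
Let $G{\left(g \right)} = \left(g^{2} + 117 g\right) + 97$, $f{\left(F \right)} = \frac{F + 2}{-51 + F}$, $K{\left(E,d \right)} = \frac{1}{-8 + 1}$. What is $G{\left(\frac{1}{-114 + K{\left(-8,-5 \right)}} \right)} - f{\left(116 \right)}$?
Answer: $\frac{3907255407}{41496065} \approx 94.16$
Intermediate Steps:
$K{\left(E,d \right)} = - \frac{1}{7}$ ($K{\left(E,d \right)} = \frac{1}{-7} = - \frac{1}{7}$)
$f{\left(F \right)} = \frac{2 + F}{-51 + F}$
$G{\left(g \right)} = 97 + g^{2} + 117 g$
$G{\left(\frac{1}{-114 + K{\left(-8,-5 \right)}} \right)} - f{\left(116 \right)} = \left(97 + \left(\frac{1}{-114 - \frac{1}{7}}\right)^{2} + \frac{117}{-114 - \frac{1}{7}}\right) - \frac{2 + 116}{-51 + 116} = \left(97 + \left(\frac{1}{- \frac{799}{7}}\right)^{2} + \frac{117}{- \frac{799}{7}}\right) - \frac{1}{65} \cdot 118 = \left(97 + \left(- \frac{7}{799}\right)^{2} + 117 \left(- \frac{7}{799}\right)\right) - \frac{1}{65} \cdot 118 = \left(97 + \frac{49}{638401} - \frac{819}{799}\right) - \frac{118}{65} = \frac{61270565}{638401} - \frac{118}{65} = \frac{3907255407}{41496065}$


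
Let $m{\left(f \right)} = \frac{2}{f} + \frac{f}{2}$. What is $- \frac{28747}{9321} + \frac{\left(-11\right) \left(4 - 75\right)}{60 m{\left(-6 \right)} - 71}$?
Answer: $- \frac{15070138}{2525991} \approx -5.966$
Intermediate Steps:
$m{\left(f \right)} = \frac{f}{2} + \frac{2}{f}$ ($m{\left(f \right)} = \frac{2}{f} + f \frac{1}{2} = \frac{2}{f} + \frac{f}{2} = \frac{f}{2} + \frac{2}{f}$)
$- \frac{28747}{9321} + \frac{\left(-11\right) \left(4 - 75\right)}{60 m{\left(-6 \right)} - 71} = - \frac{28747}{9321} + \frac{\left(-11\right) \left(4 - 75\right)}{60 \left(\frac{1}{2} \left(-6\right) + \frac{2}{-6}\right) - 71} = \left(-28747\right) \frac{1}{9321} + \frac{\left(-11\right) \left(-71\right)}{60 \left(-3 + 2 \left(- \frac{1}{6}\right)\right) - 71} = - \frac{28747}{9321} + \frac{781}{60 \left(-3 - \frac{1}{3}\right) - 71} = - \frac{28747}{9321} + \frac{781}{60 \left(- \frac{10}{3}\right) - 71} = - \frac{28747}{9321} + \frac{781}{-200 - 71} = - \frac{28747}{9321} + \frac{781}{-271} = - \frac{28747}{9321} + 781 \left(- \frac{1}{271}\right) = - \frac{28747}{9321} - \frac{781}{271} = - \frac{15070138}{2525991}$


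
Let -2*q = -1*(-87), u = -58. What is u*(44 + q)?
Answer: -29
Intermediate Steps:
q = -87/2 (q = -(-1)*(-87)/2 = -½*87 = -87/2 ≈ -43.500)
u*(44 + q) = -58*(44 - 87/2) = -58*½ = -29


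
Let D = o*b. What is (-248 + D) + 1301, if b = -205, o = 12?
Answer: -1407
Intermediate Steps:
D = -2460 (D = 12*(-205) = -2460)
(-248 + D) + 1301 = (-248 - 2460) + 1301 = -2708 + 1301 = -1407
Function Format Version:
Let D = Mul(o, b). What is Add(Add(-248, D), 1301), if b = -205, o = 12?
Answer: -1407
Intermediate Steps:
D = -2460 (D = Mul(12, -205) = -2460)
Add(Add(-248, D), 1301) = Add(Add(-248, -2460), 1301) = Add(-2708, 1301) = -1407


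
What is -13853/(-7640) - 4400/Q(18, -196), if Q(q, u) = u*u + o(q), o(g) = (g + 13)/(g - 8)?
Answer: 4986037923/2935219240 ≈ 1.6987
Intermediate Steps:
o(g) = (13 + g)/(-8 + g)
Q(q, u) = u² + (13 + q)/(-8 + q) (Q(q, u) = u*u + (13 + q)/(-8 + q) = u² + (13 + q)/(-8 + q))
-13853/(-7640) - 4400/Q(18, -196) = -13853/(-7640) - 4400*(-8 + 18)/(13 + 18 + (-196)²*(-8 + 18)) = -13853*(-1/7640) - 4400*10/(13 + 18 + 38416*10) = 13853/7640 - 4400*10/(13 + 18 + 384160) = 13853/7640 - 4400/((⅒)*384191) = 13853/7640 - 4400/384191/10 = 13853/7640 - 4400*10/384191 = 13853/7640 - 44000/384191 = 4986037923/2935219240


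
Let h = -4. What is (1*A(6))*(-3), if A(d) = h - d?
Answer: 30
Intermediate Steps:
A(d) = -4 - d
(1*A(6))*(-3) = (1*(-4 - 1*6))*(-3) = (1*(-4 - 6))*(-3) = (1*(-10))*(-3) = -10*(-3) = 30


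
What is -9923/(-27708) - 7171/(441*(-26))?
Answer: 52078531/52949988 ≈ 0.98354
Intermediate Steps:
-9923/(-27708) - 7171/(441*(-26)) = -9923*(-1/27708) - 7171/(-11466) = 9923/27708 - 7171*(-1/11466) = 9923/27708 + 7171/11466 = 52078531/52949988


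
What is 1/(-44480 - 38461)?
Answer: -1/82941 ≈ -1.2057e-5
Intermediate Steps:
1/(-44480 - 38461) = 1/(-82941) = -1/82941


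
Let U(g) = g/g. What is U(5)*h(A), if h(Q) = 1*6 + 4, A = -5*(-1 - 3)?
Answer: 10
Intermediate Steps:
A = 20 (A = -5*(-4) = 20)
U(g) = 1
h(Q) = 10 (h(Q) = 6 + 4 = 10)
U(5)*h(A) = 1*10 = 10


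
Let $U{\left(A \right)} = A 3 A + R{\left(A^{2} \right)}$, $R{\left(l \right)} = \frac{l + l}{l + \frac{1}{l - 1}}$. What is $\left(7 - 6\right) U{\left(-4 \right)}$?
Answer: $\frac{12048}{241} \approx 49.992$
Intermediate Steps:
$R{\left(l \right)} = \frac{2 l}{l + \frac{1}{-1 + l}}$
$U{\left(A \right)} = 3 A^{2} + \frac{2 A^{2} \left(-1 + A^{2}\right)}{1 + A^{4} - A^{2}}$ ($U{\left(A \right)} = A 3 A + \frac{2 A^{2} \left(-1 + A^{2}\right)}{1 + \left(A^{2}\right)^{2} - A^{2}} = 3 A A + \frac{2 A^{2} \left(-1 + A^{2}\right)}{1 + A^{4} - A^{2}} = 3 A^{2} + \frac{2 A^{2} \left(-1 + A^{2}\right)}{1 + A^{4} - A^{2}}$)
$\left(7 - 6\right) U{\left(-4 \right)} = \left(7 - 6\right) \frac{\left(-4\right)^{2} - \left(-4\right)^{4} + 3 \left(-4\right)^{6}}{1 + \left(-4\right)^{4} - \left(-4\right)^{2}} = 1 \frac{16 - 256 + 3 \cdot 4096}{1 + 256 - 16} = 1 \frac{16 - 256 + 12288}{1 + 256 - 16} = 1 \cdot \frac{1}{241} \cdot 12048 = 1 \cdot \frac{12048}{241} = \frac{12048}{241}$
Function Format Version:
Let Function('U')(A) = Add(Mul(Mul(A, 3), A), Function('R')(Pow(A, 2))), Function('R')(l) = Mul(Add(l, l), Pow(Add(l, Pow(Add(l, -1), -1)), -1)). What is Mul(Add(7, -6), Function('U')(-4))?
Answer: Rational(12048, 241) ≈ 49.992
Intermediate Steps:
Function('R')(l) = Mul(2, l, Pow(Add(l, Pow(Add(-1, l), -1)), -1)) (Function('R')(l) = Mul(Mul(2, l), Pow(Add(l, Pow(Add(-1, l), -1)), -1)) = Mul(2, l, Pow(Add(l, Pow(Add(-1, l), -1)), -1)))
Function('U')(A) = Add(Mul(3, Pow(A, 2)), Mul(2, Pow(A, 2), Pow(Add(1, Pow(A, 4), Mul(-1, Pow(A, 2))), -1), Add(-1, Pow(A, 2)))) (Function('U')(A) = Add(Mul(Mul(A, 3), A), Mul(2, Pow(A, 2), Pow(Add(1, Pow(Pow(A, 2), 2), Mul(-1, Pow(A, 2))), -1), Add(-1, Pow(A, 2)))) = Add(Mul(Mul(3, A), A), Mul(2, Pow(A, 2), Pow(Add(1, Pow(A, 4), Mul(-1, Pow(A, 2))), -1), Add(-1, Pow(A, 2)))) = Add(Mul(3, Pow(A, 2)), Mul(2, Pow(A, 2), Pow(Add(1, Pow(A, 4), Mul(-1, Pow(A, 2))), -1), Add(-1, Pow(A, 2)))))
Mul(Add(7, -6), Function('U')(-4)) = Mul(Add(7, -6), Mul(Pow(Add(1, Pow(-4, 4), Mul(-1, Pow(-4, 2))), -1), Add(Pow(-4, 2), Mul(-1, Pow(-4, 4)), Mul(3, Pow(-4, 6))))) = Mul(1, Mul(Pow(Add(1, 256, Mul(-1, 16)), -1), Add(16, Mul(-1, 256), Mul(3, 4096)))) = Mul(1, Mul(Pow(Add(1, 256, -16), -1), Add(16, -256, 12288))) = Mul(1, Mul(Pow(241, -1), 12048)) = Mul(1, Mul(Rational(1, 241), 12048)) = Mul(1, Rational(12048, 241)) = Rational(12048, 241)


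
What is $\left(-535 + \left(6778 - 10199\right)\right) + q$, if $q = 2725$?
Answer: $-1231$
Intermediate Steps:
$\left(-535 + \left(6778 - 10199\right)\right) + q = \left(-535 + \left(6778 - 10199\right)\right) + 2725 = \left(-535 - 3421\right) + 2725 = -3956 + 2725 = -1231$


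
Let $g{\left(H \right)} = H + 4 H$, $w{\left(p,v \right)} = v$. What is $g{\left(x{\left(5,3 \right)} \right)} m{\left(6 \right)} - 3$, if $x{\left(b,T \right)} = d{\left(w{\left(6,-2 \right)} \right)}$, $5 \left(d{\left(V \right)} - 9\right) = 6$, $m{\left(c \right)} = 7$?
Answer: $354$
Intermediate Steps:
$d{\left(V \right)} = \frac{51}{5}$ ($d{\left(V \right)} = 9 + \frac{1}{5} \cdot 6 = 9 + \frac{6}{5} = \frac{51}{5}$)
$x{\left(b,T \right)} = \frac{51}{5}$
$g{\left(H \right)} = 5 H$
$g{\left(x{\left(5,3 \right)} \right)} m{\left(6 \right)} - 3 = 5 \cdot \frac{51}{5} \cdot 7 - 3 = 51 \cdot 7 + \left(-13 + 10\right) = 357 - 3 = 354$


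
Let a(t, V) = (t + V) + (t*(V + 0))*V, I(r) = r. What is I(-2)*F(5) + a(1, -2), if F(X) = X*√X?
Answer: 3 - 10*√5 ≈ -19.361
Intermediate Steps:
F(X) = X^(3/2)
a(t, V) = V + t + t*V² (a(t, V) = (V + t) + (t*V)*V = (V + t) + (V*t)*V = (V + t) + t*V² = V + t + t*V²)
I(-2)*F(5) + a(1, -2) = -10*√5 + (-2 + 1 + 1*(-2)²) = -10*√5 + (-2 + 1 + 1*4) = -10*√5 + (-2 + 1 + 4) = -10*√5 + 3 = 3 - 10*√5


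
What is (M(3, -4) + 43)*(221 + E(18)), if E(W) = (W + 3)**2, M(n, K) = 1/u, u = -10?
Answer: 141999/5 ≈ 28400.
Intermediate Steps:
M(n, K) = -1/10 (M(n, K) = 1/(-10) = -1/10)
E(W) = (3 + W)**2
(M(3, -4) + 43)*(221 + E(18)) = (-1/10 + 43)*(221 + (3 + 18)**2) = 429*(221 + 21**2)/10 = 429*(221 + 441)/10 = (429/10)*662 = 141999/5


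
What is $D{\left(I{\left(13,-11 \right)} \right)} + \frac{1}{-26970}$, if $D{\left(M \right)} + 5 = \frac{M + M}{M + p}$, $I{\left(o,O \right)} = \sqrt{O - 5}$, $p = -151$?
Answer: $- \frac{3076032227}{615374490} - \frac{1208 i}{22817} \approx -4.9986 - 0.052943 i$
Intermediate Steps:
$I{\left(o,O \right)} = \sqrt{-5 + O}$
$D{\left(M \right)} = -5 + \frac{2 M}{-151 + M}$ ($D{\left(M \right)} = -5 + \frac{M + M}{M - 151} = -5 + \frac{2 M}{-151 + M}$)
$D{\left(I{\left(13,-11 \right)} \right)} + \frac{1}{-26970} = \frac{755 - 3 \sqrt{-5 - 11}}{-151 + \sqrt{-5 - 11}} + \frac{1}{-26970} = \frac{755 - 3 \sqrt{-16}}{-151 + \sqrt{-16}} - \frac{1}{26970} = \frac{755 - 3 \cdot 4 i}{-151 + 4 i} - \frac{1}{26970} = \frac{-151 - 4 i}{22817} \left(755 - 12 i\right) - \frac{1}{26970} = \frac{\left(-151 - 4 i\right) \left(755 - 12 i\right)}{22817} - \frac{1}{26970} = - \frac{1}{26970} + \frac{\left(-151 - 4 i\right) \left(755 - 12 i\right)}{22817}$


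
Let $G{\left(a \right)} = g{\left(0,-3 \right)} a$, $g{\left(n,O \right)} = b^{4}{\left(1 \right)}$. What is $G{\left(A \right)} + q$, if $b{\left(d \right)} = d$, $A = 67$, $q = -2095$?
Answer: $-2028$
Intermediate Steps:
$g{\left(n,O \right)} = 1$ ($g{\left(n,O \right)} = 1^{4} = 1$)
$G{\left(a \right)} = a$ ($G{\left(a \right)} = 1 a = a$)
$G{\left(A \right)} + q = 67 - 2095 = -2028$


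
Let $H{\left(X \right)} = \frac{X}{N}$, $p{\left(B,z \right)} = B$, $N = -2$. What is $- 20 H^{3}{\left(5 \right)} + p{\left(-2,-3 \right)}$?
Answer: $\frac{621}{2} \approx 310.5$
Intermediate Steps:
$H{\left(X \right)} = - \frac{X}{2}$ ($H{\left(X \right)} = \frac{X}{-2} = X \left(- \frac{1}{2}\right) = - \frac{X}{2}$)
$- 20 H^{3}{\left(5 \right)} + p{\left(-2,-3 \right)} = - 20 \left(\left(- \frac{1}{2}\right) 5\right)^{3} - 2 = - 20 \left(- \frac{5}{2}\right)^{3} - 2 = \left(-20\right) \left(- \frac{125}{8}\right) - 2 = \frac{625}{2} - 2 = \frac{621}{2}$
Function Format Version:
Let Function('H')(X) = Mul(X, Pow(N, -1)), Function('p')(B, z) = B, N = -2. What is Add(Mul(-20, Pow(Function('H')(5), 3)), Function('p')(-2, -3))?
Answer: Rational(621, 2) ≈ 310.50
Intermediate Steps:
Function('H')(X) = Mul(Rational(-1, 2), X) (Function('H')(X) = Mul(X, Pow(-2, -1)) = Mul(X, Rational(-1, 2)) = Mul(Rational(-1, 2), X))
Add(Mul(-20, Pow(Function('H')(5), 3)), Function('p')(-2, -3)) = Add(Mul(-20, Pow(Mul(Rational(-1, 2), 5), 3)), -2) = Add(Mul(-20, Pow(Rational(-5, 2), 3)), -2) = Add(Mul(-20, Rational(-125, 8)), -2) = Add(Rational(625, 2), -2) = Rational(621, 2)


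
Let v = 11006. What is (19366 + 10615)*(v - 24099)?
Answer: -392541233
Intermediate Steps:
(19366 + 10615)*(v - 24099) = (19366 + 10615)*(11006 - 24099) = 29981*(-13093) = -392541233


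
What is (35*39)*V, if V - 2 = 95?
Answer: 132405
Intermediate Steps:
V = 97 (V = 2 + 95 = 97)
(35*39)*V = (35*39)*97 = 1365*97 = 132405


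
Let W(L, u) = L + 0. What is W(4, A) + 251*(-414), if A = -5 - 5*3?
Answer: -103910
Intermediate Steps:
A = -20 (A = -5 - 15 = -20)
W(L, u) = L
W(4, A) + 251*(-414) = 4 + 251*(-414) = 4 - 103914 = -103910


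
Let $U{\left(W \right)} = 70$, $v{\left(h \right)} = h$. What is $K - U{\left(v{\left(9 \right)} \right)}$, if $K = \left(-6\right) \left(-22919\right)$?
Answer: $137444$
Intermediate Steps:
$K = 137514$
$K - U{\left(v{\left(9 \right)} \right)} = 137514 - 70 = 137444$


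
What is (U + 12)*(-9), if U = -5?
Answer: -63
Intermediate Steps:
(U + 12)*(-9) = (-5 + 12)*(-9) = 7*(-9) = -63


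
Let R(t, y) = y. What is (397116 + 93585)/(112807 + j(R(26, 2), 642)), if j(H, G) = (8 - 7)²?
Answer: 490701/112808 ≈ 4.3499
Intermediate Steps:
j(H, G) = 1 (j(H, G) = 1² = 1)
(397116 + 93585)/(112807 + j(R(26, 2), 642)) = (397116 + 93585)/(112807 + 1) = 490701/112808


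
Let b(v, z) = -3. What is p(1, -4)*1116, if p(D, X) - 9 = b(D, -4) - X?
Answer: 11160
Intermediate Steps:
p(D, X) = 6 - X (p(D, X) = 9 + (-3 - X) = 6 - X)
p(1, -4)*1116 = (6 - 1*(-4))*1116 = (6 + 4)*1116 = 10*1116 = 11160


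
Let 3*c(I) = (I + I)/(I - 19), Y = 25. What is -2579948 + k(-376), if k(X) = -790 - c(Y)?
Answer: -23226667/9 ≈ -2.5807e+6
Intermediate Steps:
c(I) = 2*I/(3*(-19 + I)) (c(I) = ((I + I)/(I - 19))/3 = ((2*I)/(-19 + I))/3 = (2*I/(-19 + I))/3 = 2*I/(3*(-19 + I)))
k(X) = -7135/9 (k(X) = -790 - 2*25/(3*(-19 + 25)) = -790 - 2*25/(3*6) = -790 - 1*25/9 = -790 - 25/9 = -7135/9)
-2579948 + k(-376) = -2579948 - 7135/9 = -23226667/9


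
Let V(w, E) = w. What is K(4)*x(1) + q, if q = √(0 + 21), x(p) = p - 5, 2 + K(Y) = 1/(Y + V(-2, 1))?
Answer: 6 + √21 ≈ 10.583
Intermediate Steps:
K(Y) = -2 + 1/(-2 + Y) (K(Y) = -2 + 1/(Y - 2) = -2 + 1/(-2 + Y))
x(p) = -5 + p
q = √21 ≈ 4.5826
K(4)*x(1) + q = ((5 - 2*4)/(-2 + 4))*(-5 + 1) + √21 = ((5 - 8)/2)*(-4) + √21 = ((½)*(-3))*(-4) + √21 = -3/2*(-4) + √21 = 6 + √21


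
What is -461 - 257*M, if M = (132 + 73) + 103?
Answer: -79617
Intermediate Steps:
M = 308 (M = 205 + 103 = 308)
-461 - 257*M = -461 - 257*308 = -461 - 79156 = -79617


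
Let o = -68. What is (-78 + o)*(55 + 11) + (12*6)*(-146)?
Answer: -20148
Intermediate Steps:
(-78 + o)*(55 + 11) + (12*6)*(-146) = (-78 - 68)*(55 + 11) + (12*6)*(-146) = -146*66 + 72*(-146) = -9636 - 10512 = -20148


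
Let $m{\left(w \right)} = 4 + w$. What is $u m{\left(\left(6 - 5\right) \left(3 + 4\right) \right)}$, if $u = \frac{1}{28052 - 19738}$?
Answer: $\frac{11}{8314} \approx 0.0013231$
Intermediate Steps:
$u = \frac{1}{8314} \approx 0.00012028$
$u m{\left(\left(6 - 5\right) \left(3 + 4\right) \right)} = \frac{4 + \left(6 - 5\right) \left(3 + 4\right)}{8314} = \frac{4 + 1 \cdot 7}{8314} = \frac{4 + 7}{8314} = \frac{1}{8314} \cdot 11 = \frac{11}{8314}$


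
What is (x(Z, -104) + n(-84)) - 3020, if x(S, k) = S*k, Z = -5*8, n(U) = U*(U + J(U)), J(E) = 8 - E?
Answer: 468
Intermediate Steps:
n(U) = 8*U (n(U) = U*(U + (8 - U)) = U*8 = 8*U)
Z = -40
(x(Z, -104) + n(-84)) - 3020 = (-40*(-104) + 8*(-84)) - 3020 = (4160 - 672) - 3020 = 3488 - 3020 = 468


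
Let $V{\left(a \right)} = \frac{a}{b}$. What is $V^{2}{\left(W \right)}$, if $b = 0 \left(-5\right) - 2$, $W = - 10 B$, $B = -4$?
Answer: $400$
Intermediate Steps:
$W = 40$ ($W = \left(-10\right) \left(-4\right) = 40$)
$b = -2$ ($b = 0 - 2 = -2$)
$V{\left(a \right)} = - \frac{a}{2}$ ($V{\left(a \right)} = \frac{a}{-2} = a \left(- \frac{1}{2}\right) = - \frac{a}{2}$)
$V^{2}{\left(W \right)} = \left(\left(- \frac{1}{2}\right) 40\right)^{2} = \left(-20\right)^{2} = 400$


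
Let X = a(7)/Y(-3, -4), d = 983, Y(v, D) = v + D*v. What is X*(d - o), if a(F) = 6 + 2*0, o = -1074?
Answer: 4114/3 ≈ 1371.3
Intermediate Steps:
a(F) = 6 (a(F) = 6 + 0 = 6)
X = ⅔ (X = 6/((-3*(1 - 4))) = 6/((-3*(-3))) = 6/9 = 6*(⅑) = ⅔ ≈ 0.66667)
X*(d - o) = 2*(983 - 1*(-1074))/3 = 2*(983 + 1074)/3 = (⅔)*2057 = 4114/3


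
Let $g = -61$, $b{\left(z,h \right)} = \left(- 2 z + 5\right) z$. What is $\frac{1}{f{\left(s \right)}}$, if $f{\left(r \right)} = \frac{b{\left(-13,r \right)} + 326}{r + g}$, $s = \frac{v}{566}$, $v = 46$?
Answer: $\frac{17240}{21791} \approx 0.79115$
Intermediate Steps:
$b{\left(z,h \right)} = z \left(5 - 2 z\right)$ ($b{\left(z,h \right)} = \left(5 - 2 z\right) z = z \left(5 - 2 z\right)$)
$s = \frac{23}{283}$ ($s = \frac{46}{566} = 46 \cdot \frac{1}{566} = \frac{23}{283} \approx 0.081272$)
$f{\left(r \right)} = - \frac{77}{-61 + r}$ ($f{\left(r \right)} = \frac{- 13 \left(5 - -26\right) + 326}{r - 61} = \frac{- 13 \left(5 + 26\right) + 326}{-61 + r} = \frac{\left(-13\right) 31 + 326}{-61 + r} = \frac{-403 + 326}{-61 + r} = - \frac{77}{-61 + r}$)
$\frac{1}{f{\left(s \right)}} = \frac{1}{\left(-77\right) \frac{1}{-61 + \frac{23}{283}}} = \frac{1}{\left(-77\right) \frac{1}{- \frac{17240}{283}}} = \frac{1}{\left(-77\right) \left(- \frac{283}{17240}\right)} = \frac{1}{\frac{21791}{17240}} = \frac{17240}{21791}$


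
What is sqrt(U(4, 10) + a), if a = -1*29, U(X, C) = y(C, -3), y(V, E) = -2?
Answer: I*sqrt(31) ≈ 5.5678*I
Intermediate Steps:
U(X, C) = -2
a = -29
sqrt(U(4, 10) + a) = sqrt(-2 - 29) = sqrt(-31) = I*sqrt(31)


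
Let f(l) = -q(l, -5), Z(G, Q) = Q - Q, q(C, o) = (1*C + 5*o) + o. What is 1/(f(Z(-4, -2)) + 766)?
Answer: 1/796 ≈ 0.0012563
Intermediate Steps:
q(C, o) = C + 6*o (q(C, o) = (C + 5*o) + o = C + 6*o)
Z(G, Q) = 0
f(l) = 30 - l (f(l) = -(l + 6*(-5)) = -(l - 30) = -(-30 + l) = 30 - l)
1/(f(Z(-4, -2)) + 766) = 1/((30 - 1*0) + 766) = 1/((30 + 0) + 766) = 1/(30 + 766) = 1/796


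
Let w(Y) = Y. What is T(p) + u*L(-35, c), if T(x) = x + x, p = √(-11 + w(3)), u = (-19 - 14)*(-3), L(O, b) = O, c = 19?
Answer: -3465 + 4*I*√2 ≈ -3465.0 + 5.6569*I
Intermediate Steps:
u = 99 (u = -33*(-3) = 99)
p = 2*I*√2 (p = √(-11 + 3) = √(-8) = 2*I*√2 ≈ 2.8284*I)
T(x) = 2*x
T(p) + u*L(-35, c) = 2*(2*I*√2) + 99*(-35) = 4*I*√2 - 3465 = -3465 + 4*I*√2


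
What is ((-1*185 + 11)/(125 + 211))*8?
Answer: -29/7 ≈ -4.1429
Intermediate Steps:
((-1*185 + 11)/(125 + 211))*8 = ((-185 + 11)/336)*8 = -174*1/336*8 = -29/56*8 = -29/7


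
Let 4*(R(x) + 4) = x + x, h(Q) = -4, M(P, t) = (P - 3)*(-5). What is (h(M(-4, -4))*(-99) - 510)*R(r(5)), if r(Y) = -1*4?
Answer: 684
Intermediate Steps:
M(P, t) = 15 - 5*P (M(P, t) = (-3 + P)*(-5) = 15 - 5*P)
r(Y) = -4
R(x) = -4 + x/2 (R(x) = -4 + (x + x)/4 = -4 + (2*x)/4 = -4 + x/2)
(h(M(-4, -4))*(-99) - 510)*R(r(5)) = (-4*(-99) - 510)*(-4 + (½)*(-4)) = (396 - 510)*(-4 - 2) = -114*(-6) = 684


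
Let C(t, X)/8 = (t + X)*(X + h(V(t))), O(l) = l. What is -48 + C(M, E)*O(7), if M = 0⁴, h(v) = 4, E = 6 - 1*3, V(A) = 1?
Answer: 1128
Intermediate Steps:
E = 3 (E = 6 - 3 = 3)
M = 0
C(t, X) = 8*(4 + X)*(X + t) (C(t, X) = 8*((t + X)*(X + 4)) = 8*((X + t)*(4 + X)) = 8*((4 + X)*(X + t)) = 8*(4 + X)*(X + t))
-48 + C(M, E)*O(7) = -48 + (8*3² + 32*3 + 32*0 + 8*3*0)*7 = -48 + (8*9 + 96 + 0 + 0)*7 = -48 + (72 + 96 + 0 + 0)*7 = -48 + 168*7 = -48 + 1176 = 1128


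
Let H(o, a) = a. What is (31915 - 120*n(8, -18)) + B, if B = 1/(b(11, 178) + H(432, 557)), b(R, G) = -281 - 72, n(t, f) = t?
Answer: 6314821/204 ≈ 30955.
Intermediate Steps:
b(R, G) = -353
B = 1/204 (B = 1/(-353 + 557) = 1/204 ≈ 0.0049020)
(31915 - 120*n(8, -18)) + B = (31915 - 120*8) + 1/204 = (31915 - 960) + 1/204 = 30955 + 1/204 = 6314821/204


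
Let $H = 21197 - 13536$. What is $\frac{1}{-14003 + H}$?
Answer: $- \frac{1}{6342} \approx -0.00015768$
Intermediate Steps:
$H = 7661$ ($H = 21197 - 13536 = 7661$)
$\frac{1}{-14003 + H} = \frac{1}{-14003 + 7661} = \frac{1}{-6342} = - \frac{1}{6342}$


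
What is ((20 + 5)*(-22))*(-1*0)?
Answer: 0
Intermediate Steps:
((20 + 5)*(-22))*(-1*0) = (25*(-22))*0 = -550*0 = 0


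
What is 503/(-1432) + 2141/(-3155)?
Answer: -4652877/4517960 ≈ -1.0299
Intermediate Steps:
503/(-1432) + 2141/(-3155) = 503*(-1/1432) + 2141*(-1/3155) = -503/1432 - 2141/3155 = -4652877/4517960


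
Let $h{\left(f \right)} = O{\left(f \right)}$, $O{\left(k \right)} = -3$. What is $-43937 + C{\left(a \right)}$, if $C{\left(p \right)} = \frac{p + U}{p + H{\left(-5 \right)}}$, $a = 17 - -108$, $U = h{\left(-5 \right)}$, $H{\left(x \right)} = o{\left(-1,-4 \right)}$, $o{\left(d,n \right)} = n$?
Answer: $- \frac{5316255}{121} \approx -43936.0$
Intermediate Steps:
$H{\left(x \right)} = -4$
$h{\left(f \right)} = -3$
$U = -3$
$a = 125$ ($a = 17 + 108 = 125$)
$C{\left(p \right)} = \frac{-3 + p}{-4 + p}$ ($C{\left(p \right)} = \frac{p - 3}{p - 4} = \frac{-3 + p}{-4 + p}$)
$-43937 + C{\left(a \right)} = -43937 + \frac{-3 + 125}{-4 + 125} = -43937 + \frac{1}{121} \cdot 122 = -43937 + \frac{122}{121} = - \frac{5316255}{121}$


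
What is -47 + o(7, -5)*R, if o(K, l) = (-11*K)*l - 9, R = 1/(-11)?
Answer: -893/11 ≈ -81.182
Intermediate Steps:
R = -1/11 ≈ -0.090909
o(K, l) = -9 - 11*K*l (o(K, l) = -11*K*l - 9 = -9 - 11*K*l)
-47 + o(7, -5)*R = -47 + (-9 - 11*7*(-5))*(-1/11) = -47 + (-9 + 385)*(-1/11) = -47 + 376*(-1/11) = -47 - 376/11 = -893/11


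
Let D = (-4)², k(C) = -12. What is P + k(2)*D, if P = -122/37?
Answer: -7226/37 ≈ -195.30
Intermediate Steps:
P = -122/37 (P = -122*1/37 = -122/37 ≈ -3.2973)
D = 16
P + k(2)*D = -122/37 - 12*16 = -122/37 - 192 = -7226/37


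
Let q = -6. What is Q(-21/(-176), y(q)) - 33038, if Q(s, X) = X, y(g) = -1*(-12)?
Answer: -33026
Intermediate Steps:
y(g) = 12
Q(-21/(-176), y(q)) - 33038 = 12 - 33038 = -33026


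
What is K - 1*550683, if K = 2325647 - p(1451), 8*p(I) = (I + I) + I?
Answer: 14195359/8 ≈ 1.7744e+6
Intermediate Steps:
p(I) = 3*I/8 (p(I) = ((I + I) + I)/8 = (2*I + I)/8 = (3*I)/8 = 3*I/8)
K = 18600823/8 (K = 2325647 - 3*1451/8 = 2325647 - 1*4353/8 = 2325647 - 4353/8 = 18600823/8 ≈ 2.3251e+6)
K - 1*550683 = 18600823/8 - 1*550683 = 18600823/8 - 550683 = 14195359/8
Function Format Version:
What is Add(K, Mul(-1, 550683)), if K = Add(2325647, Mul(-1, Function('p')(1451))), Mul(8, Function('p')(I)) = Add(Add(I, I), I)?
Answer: Rational(14195359, 8) ≈ 1.7744e+6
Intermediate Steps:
Function('p')(I) = Mul(Rational(3, 8), I) (Function('p')(I) = Mul(Rational(1, 8), Add(Add(I, I), I)) = Mul(Rational(1, 8), Add(Mul(2, I), I)) = Mul(Rational(1, 8), Mul(3, I)) = Mul(Rational(3, 8), I))
K = Rational(18600823, 8) (K = Add(2325647, Mul(-1, Mul(Rational(3, 8), 1451))) = Add(2325647, Mul(-1, Rational(4353, 8))) = Add(2325647, Rational(-4353, 8)) = Rational(18600823, 8) ≈ 2.3251e+6)
Add(K, Mul(-1, 550683)) = Add(Rational(18600823, 8), Mul(-1, 550683)) = Add(Rational(18600823, 8), -550683) = Rational(14195359, 8)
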